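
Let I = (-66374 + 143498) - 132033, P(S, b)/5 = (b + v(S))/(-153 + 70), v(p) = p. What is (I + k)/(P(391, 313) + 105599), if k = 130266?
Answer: 2084877/2920399 ≈ 0.71390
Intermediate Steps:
P(S, b) = -5*S/83 - 5*b/83 (P(S, b) = 5*((b + S)/(-153 + 70)) = 5*((S + b)/(-83)) = 5*((S + b)*(-1/83)) = 5*(-S/83 - b/83) = -5*S/83 - 5*b/83)
I = -54909 (I = 77124 - 132033 = -54909)
(I + k)/(P(391, 313) + 105599) = (-54909 + 130266)/((-5/83*391 - 5/83*313) + 105599) = 75357/((-1955/83 - 1565/83) + 105599) = 75357/(-3520/83 + 105599) = 75357/(8761197/83) = 75357*(83/8761197) = 2084877/2920399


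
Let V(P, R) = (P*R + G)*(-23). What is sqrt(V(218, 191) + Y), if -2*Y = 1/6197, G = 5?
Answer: I*sqrt(147127152129598)/12394 ≈ 978.67*I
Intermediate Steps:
V(P, R) = -115 - 23*P*R (V(P, R) = (P*R + 5)*(-23) = (5 + P*R)*(-23) = -115 - 23*P*R)
Y = -1/12394 (Y = -1/2/6197 = -1/2*1/6197 = -1/12394 ≈ -8.0684e-5)
sqrt(V(218, 191) + Y) = sqrt((-115 - 23*218*191) - 1/12394) = sqrt((-115 - 957674) - 1/12394) = sqrt(-957789 - 1/12394) = sqrt(-11870836867/12394) = I*sqrt(147127152129598)/12394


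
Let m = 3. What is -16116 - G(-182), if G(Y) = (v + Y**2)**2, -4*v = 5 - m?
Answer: -4388729473/4 ≈ -1.0972e+9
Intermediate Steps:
v = -1/2 (v = -(5 - 1*3)/4 = -(5 - 3)/4 = -1/4*2 = -1/2 ≈ -0.50000)
G(Y) = (-1/2 + Y**2)**2
-16116 - G(-182) = -16116 - (-1 + 2*(-182)**2)**2/4 = -16116 - (-1 + 2*33124)**2/4 = -16116 - (-1 + 66248)**2/4 = -16116 - 66247**2/4 = -16116 - 4388665009/4 = -4388729473/4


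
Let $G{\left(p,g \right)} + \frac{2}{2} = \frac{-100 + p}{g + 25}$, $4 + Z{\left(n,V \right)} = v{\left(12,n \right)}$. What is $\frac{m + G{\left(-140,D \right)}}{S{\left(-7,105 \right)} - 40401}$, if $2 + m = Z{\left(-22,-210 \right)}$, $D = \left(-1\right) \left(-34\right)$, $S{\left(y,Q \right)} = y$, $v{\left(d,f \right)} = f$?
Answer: $\frac{1951}{2384072} \approx 0.00081835$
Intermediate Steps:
$D = 34$
$Z{\left(n,V \right)} = -4 + n$
$m = -28$ ($m = -2 - 26 = -28$)
$G{\left(p,g \right)} = -1 + \frac{-100 + p}{25 + g}$ ($G{\left(p,g \right)} = -1 + \frac{-100 + p}{g + 25} = -1 + \frac{-100 + p}{25 + g}$)
$\frac{m + G{\left(-140,D \right)}}{S{\left(-7,105 \right)} - 40401} = \frac{-28 + \frac{-125 - 140 - 34}{25 + 34}}{-7 - 40401} = \frac{-28 + \frac{-125 - 140 - 34}{59}}{-40408} = \left(-28 + \frac{1}{59} \left(-299\right)\right) \left(- \frac{1}{40408}\right) = \left(-28 - \frac{299}{59}\right) \left(- \frac{1}{40408}\right) = \left(- \frac{1951}{59}\right) \left(- \frac{1}{40408}\right) = \frac{1951}{2384072}$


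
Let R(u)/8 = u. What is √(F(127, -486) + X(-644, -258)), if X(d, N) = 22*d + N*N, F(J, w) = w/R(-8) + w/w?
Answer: √3353894/8 ≈ 228.92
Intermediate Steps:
R(u) = 8*u
F(J, w) = 1 - w/64 (F(J, w) = w/((8*(-8))) + w/w = w/(-64) + 1 = w*(-1/64) + 1 = -w/64 + 1 = 1 - w/64)
X(d, N) = N² + 22*d (X(d, N) = 22*d + N² = N² + 22*d)
√(F(127, -486) + X(-644, -258)) = √((1 - 1/64*(-486)) + ((-258)² + 22*(-644))) = √((1 + 243/32) + (66564 - 14168)) = √(275/32 + 52396) = √(1676947/32) = √3353894/8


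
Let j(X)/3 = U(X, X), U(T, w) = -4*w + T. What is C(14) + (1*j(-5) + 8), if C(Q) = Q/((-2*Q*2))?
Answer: 211/4 ≈ 52.750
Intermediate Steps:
U(T, w) = T - 4*w
j(X) = -9*X (j(X) = 3*(X - 4*X) = 3*(-3*X) = -9*X)
C(Q) = -¼ (C(Q) = Q/((-4*Q)) = Q*(-1/(4*Q)) = -¼)
C(14) + (1*j(-5) + 8) = -¼ + (1*(-9*(-5)) + 8) = -¼ + (1*45 + 8) = -¼ + (45 + 8) = -¼ + 53 = 211/4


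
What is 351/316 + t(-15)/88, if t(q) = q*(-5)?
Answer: 13647/6952 ≈ 1.9630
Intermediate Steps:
t(q) = -5*q
351/316 + t(-15)/88 = 351/316 - 5*(-15)/88 = 351*(1/316) + 75*(1/88) = 351/316 + 75/88 = 13647/6952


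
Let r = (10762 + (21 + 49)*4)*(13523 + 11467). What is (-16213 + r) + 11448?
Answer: 275934815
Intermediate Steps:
r = 275939580 (r = (10762 + 70*4)*24990 = (10762 + 280)*24990 = 11042*24990 = 275939580)
(-16213 + r) + 11448 = (-16213 + 275939580) + 11448 = 275923367 + 11448 = 275934815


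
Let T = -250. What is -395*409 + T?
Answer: -161805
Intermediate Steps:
-395*409 + T = -395*409 - 250 = -161555 - 250 = -161805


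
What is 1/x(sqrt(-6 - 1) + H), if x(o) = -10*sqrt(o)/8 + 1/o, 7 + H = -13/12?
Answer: 24*(-97 + 12*I*sqrt(7))/(288 - 5*sqrt(3)*(-97 + 12*I*sqrt(7))**(3/2)) ≈ -0.050085 + 0.26554*I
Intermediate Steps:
H = -97/12 (H = -7 - 13/12 = -97/12 ≈ -8.0833)
x(o) = 1/o - 5*sqrt(o)/4 (x(o) = -10*sqrt(o)*(1/8) + 1/o = -5*sqrt(o)/4 + 1/o = 1/o - 5*sqrt(o)/4)
1/x(sqrt(-6 - 1) + H) = 1/((4 - 5*(sqrt(-6 - 1) - 97/12)**(3/2))/(4*(sqrt(-6 - 1) - 97/12))) = 1/((4 - 5*(sqrt(-7) - 97/12)**(3/2))/(4*(sqrt(-7) - 97/12))) = 1/((4 - 5*(I*sqrt(7) - 97/12)**(3/2))/(4*(I*sqrt(7) - 97/12))) = 1/((4 - 5*(-97/12 + I*sqrt(7))**(3/2))/(4*(-97/12 + I*sqrt(7)))) = 4*(-97/12 + I*sqrt(7))/(4 - 5*(-97/12 + I*sqrt(7))**(3/2))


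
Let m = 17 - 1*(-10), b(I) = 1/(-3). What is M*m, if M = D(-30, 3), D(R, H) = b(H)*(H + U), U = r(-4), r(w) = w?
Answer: 9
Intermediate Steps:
b(I) = -1/3
U = -4
D(R, H) = 4/3 - H/3 (D(R, H) = -(H - 4)/3 = -(-4 + H)/3 = 4/3 - H/3)
M = 1/3 (M = 4/3 - 1/3*3 = 4/3 - 1 = 1/3 ≈ 0.33333)
m = 27 (m = 17 + 10 = 27)
M*m = (1/3)*27 = 9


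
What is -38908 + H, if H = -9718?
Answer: -48626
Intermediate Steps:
-38908 + H = -38908 - 9718 = -48626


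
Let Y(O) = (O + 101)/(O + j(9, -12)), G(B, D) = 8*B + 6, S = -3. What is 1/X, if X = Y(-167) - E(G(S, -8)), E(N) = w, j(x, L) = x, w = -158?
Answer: 79/12515 ≈ 0.0063124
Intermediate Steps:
G(B, D) = 6 + 8*B
E(N) = -158
Y(O) = (101 + O)/(9 + O) (Y(O) = (O + 101)/(O + 9) = (101 + O)/(9 + O))
X = 12515/79 (X = (101 - 167)/(9 - 167) - 1*(-158) = -66/(-158) + 158 = -1/158*(-66) + 158 = 33/79 + 158 = 12515/79 ≈ 158.42)
1/X = 1/(12515/79) = 79/12515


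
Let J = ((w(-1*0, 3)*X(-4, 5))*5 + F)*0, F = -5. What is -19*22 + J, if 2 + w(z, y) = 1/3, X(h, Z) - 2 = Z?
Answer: -418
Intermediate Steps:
X(h, Z) = 2 + Z
w(z, y) = -5/3 (w(z, y) = -2 + 1/3 = -2 + ⅓ = -5/3)
J = 0 (J = (-5*(2 + 5)/3*5 - 5)*0 = (-5/3*7*5 - 5)*0 = (-35/3*5 - 5)*0 = (-175/3 - 5)*0 = -190/3*0 = 0)
-19*22 + J = -19*22 + 0 = -418 + 0 = -418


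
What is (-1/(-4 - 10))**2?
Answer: 1/196 ≈ 0.0051020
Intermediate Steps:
(-1/(-4 - 10))**2 = (-1/(-14))**2 = (-1*(-1/14))**2 = (1/14)**2 = 1/196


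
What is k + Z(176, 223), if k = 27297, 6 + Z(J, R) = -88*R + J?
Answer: 7843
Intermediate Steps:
Z(J, R) = -6 + J - 88*R (Z(J, R) = -6 + (-88*R + J) = -6 + (J - 88*R) = -6 + J - 88*R)
k + Z(176, 223) = 27297 + (-6 + 176 - 88*223) = 27297 + (-6 + 176 - 19624) = 27297 - 19454 = 7843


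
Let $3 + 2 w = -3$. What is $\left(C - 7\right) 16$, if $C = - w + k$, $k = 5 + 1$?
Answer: $32$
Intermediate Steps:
$w = -3$ ($w = - \frac{3}{2} + \frac{1}{2} \left(-3\right) = - \frac{3}{2} - \frac{3}{2} = -3$)
$k = 6$
$C = 9$ ($C = \left(-1\right) \left(-3\right) + 6 = 3 + 6 = 9$)
$\left(C - 7\right) 16 = \left(9 - 7\right) 16 = 2 \cdot 16 = 32$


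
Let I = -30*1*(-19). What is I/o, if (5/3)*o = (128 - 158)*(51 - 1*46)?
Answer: -19/3 ≈ -6.3333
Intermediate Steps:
I = 570 (I = -30*(-19) = 570)
o = -90 (o = 3*((128 - 158)*(51 - 1*46))/5 = 3*(-30*(51 - 46))/5 = 3*(-30*5)/5 = (⅗)*(-150) = -90)
I/o = 570/(-90) = 570*(-1/90) = -19/3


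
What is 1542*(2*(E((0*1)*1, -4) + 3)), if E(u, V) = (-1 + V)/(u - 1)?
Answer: 24672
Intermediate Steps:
E(u, V) = (-1 + V)/(-1 + u)
1542*(2*(E((0*1)*1, -4) + 3)) = 1542*(2*((-1 - 4)/(-1 + (0*1)*1) + 3)) = 1542*(2*(-5/(-1 + 0*1) + 3)) = 1542*(2*(-5/(-1 + 0) + 3)) = 1542*(2*(-5/(-1) + 3)) = 1542*(2*(-1*(-5) + 3)) = 1542*(2*(5 + 3)) = 1542*(2*8) = 1542*16 = 24672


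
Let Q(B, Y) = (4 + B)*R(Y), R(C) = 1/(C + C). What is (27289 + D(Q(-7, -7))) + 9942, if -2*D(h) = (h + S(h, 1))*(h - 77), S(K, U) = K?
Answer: 7300501/196 ≈ 37247.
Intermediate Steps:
R(C) = 1/(2*C)
Q(B, Y) = (4 + B)/(2*Y) (Q(B, Y) = (4 + B)*(1/(2*Y)) = (4 + B)/(2*Y))
D(h) = -h*(-77 + h) (D(h) = -(h + h)*(h - 77)/2 = -2*h*(-77 + h)/2 = -h*(-77 + h))
(27289 + D(Q(-7, -7))) + 9942 = (27289 + ((½)*(4 - 7)/(-7))*(77 - (4 - 7)/(2*(-7)))) + 9942 = (27289 + ((½)*(-⅐)*(-3))*(77 - (-1)*(-3)/(2*7))) + 9942 = (27289 + 3*(77 - 1*3/14)/14) + 9942 = (27289 + 3*(77 - 3/14)/14) + 9942 = (27289 + (3/14)*(1075/14)) + 9942 = (27289 + 3225/196) + 9942 = 5351869/196 + 9942 = 7300501/196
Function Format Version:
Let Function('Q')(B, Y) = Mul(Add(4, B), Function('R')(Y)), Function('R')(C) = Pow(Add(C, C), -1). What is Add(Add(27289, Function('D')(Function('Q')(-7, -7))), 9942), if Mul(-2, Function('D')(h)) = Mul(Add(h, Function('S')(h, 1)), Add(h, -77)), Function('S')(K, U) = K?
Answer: Rational(7300501, 196) ≈ 37247.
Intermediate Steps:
Function('R')(C) = Mul(Rational(1, 2), Pow(C, -1)) (Function('R')(C) = Pow(Mul(2, C), -1) = Mul(Rational(1, 2), Pow(C, -1)))
Function('Q')(B, Y) = Mul(Rational(1, 2), Pow(Y, -1), Add(4, B)) (Function('Q')(B, Y) = Mul(Add(4, B), Mul(Rational(1, 2), Pow(Y, -1))) = Mul(Rational(1, 2), Pow(Y, -1), Add(4, B)))
Function('D')(h) = Mul(-1, h, Add(-77, h)) (Function('D')(h) = Mul(Rational(-1, 2), Mul(Add(h, h), Add(h, -77))) = Mul(Rational(-1, 2), Mul(Mul(2, h), Add(-77, h))) = Mul(Rational(-1, 2), Mul(2, h, Add(-77, h))) = Mul(-1, h, Add(-77, h)))
Add(Add(27289, Function('D')(Function('Q')(-7, -7))), 9942) = Add(Add(27289, Mul(Mul(Rational(1, 2), Pow(-7, -1), Add(4, -7)), Add(77, Mul(-1, Mul(Rational(1, 2), Pow(-7, -1), Add(4, -7)))))), 9942) = Add(Add(27289, Mul(Mul(Rational(1, 2), Rational(-1, 7), -3), Add(77, Mul(-1, Mul(Rational(1, 2), Rational(-1, 7), -3))))), 9942) = Add(Add(27289, Mul(Rational(3, 14), Add(77, Mul(-1, Rational(3, 14))))), 9942) = Add(Add(27289, Mul(Rational(3, 14), Add(77, Rational(-3, 14)))), 9942) = Add(Add(27289, Mul(Rational(3, 14), Rational(1075, 14))), 9942) = Add(Add(27289, Rational(3225, 196)), 9942) = Add(Rational(5351869, 196), 9942) = Rational(7300501, 196)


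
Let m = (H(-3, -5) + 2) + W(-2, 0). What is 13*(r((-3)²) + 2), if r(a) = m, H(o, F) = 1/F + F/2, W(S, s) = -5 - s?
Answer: -481/10 ≈ -48.100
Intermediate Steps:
H(o, F) = 1/F + F/2 (H(o, F) = 1/F + F*(½) = 1/F + F/2)
m = -57/10 (m = ((1/(-5) + (½)*(-5)) + 2) + (-5 - 1*0) = ((-⅕ - 5/2) + 2) + (-5 + 0) = (-27/10 + 2) - 5 = -7/10 - 5 = -57/10 ≈ -5.7000)
r(a) = -57/10
13*(r((-3)²) + 2) = 13*(-57/10 + 2) = 13*(-37/10) = -481/10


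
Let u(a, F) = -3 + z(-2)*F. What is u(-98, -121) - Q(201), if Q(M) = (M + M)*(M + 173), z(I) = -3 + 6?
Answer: -150714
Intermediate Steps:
z(I) = 3
u(a, F) = -3 + 3*F
Q(M) = 2*M*(173 + M) (Q(M) = (2*M)*(173 + M) = 2*M*(173 + M))
u(-98, -121) - Q(201) = (-3 + 3*(-121)) - 2*201*(173 + 201) = (-3 - 363) - 2*201*374 = -366 - 1*150348 = -366 - 150348 = -150714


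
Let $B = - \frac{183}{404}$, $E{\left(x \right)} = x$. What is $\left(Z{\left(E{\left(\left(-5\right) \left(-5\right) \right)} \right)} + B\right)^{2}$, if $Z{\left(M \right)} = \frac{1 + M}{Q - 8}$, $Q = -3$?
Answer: $\frac{156675289}{19749136} \approx 7.9333$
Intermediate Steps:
$B = - \frac{183}{404}$ ($B = \left(-183\right) \frac{1}{404} = - \frac{183}{404} \approx -0.45297$)
$Z{\left(M \right)} = - \frac{1}{11} - \frac{M}{11}$ ($Z{\left(M \right)} = \frac{1 + M}{-3 - 8} = \frac{1 + M}{-11} = \left(1 + M\right) \left(- \frac{1}{11}\right) = - \frac{1}{11} - \frac{M}{11}$)
$\left(Z{\left(E{\left(\left(-5\right) \left(-5\right) \right)} \right)} + B\right)^{2} = \left(\left(- \frac{1}{11} - \frac{\left(-5\right) \left(-5\right)}{11}\right) - \frac{183}{404}\right)^{2} = \left(\left(- \frac{1}{11} - \frac{25}{11}\right) - \frac{183}{404}\right)^{2} = \left(- \frac{26}{11} - \frac{183}{404}\right)^{2} = \left(- \frac{12517}{4444}\right)^{2} = \frac{156675289}{19749136}$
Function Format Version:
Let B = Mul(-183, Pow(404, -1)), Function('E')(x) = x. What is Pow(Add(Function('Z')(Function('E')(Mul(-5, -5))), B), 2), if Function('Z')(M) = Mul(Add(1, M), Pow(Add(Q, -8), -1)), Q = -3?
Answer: Rational(156675289, 19749136) ≈ 7.9333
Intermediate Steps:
B = Rational(-183, 404) (B = Mul(-183, Rational(1, 404)) = Rational(-183, 404) ≈ -0.45297)
Function('Z')(M) = Add(Rational(-1, 11), Mul(Rational(-1, 11), M)) (Function('Z')(M) = Mul(Add(1, M), Pow(Add(-3, -8), -1)) = Mul(Add(1, M), Pow(-11, -1)) = Mul(Add(1, M), Rational(-1, 11)) = Add(Rational(-1, 11), Mul(Rational(-1, 11), M)))
Pow(Add(Function('Z')(Function('E')(Mul(-5, -5))), B), 2) = Pow(Add(Add(Rational(-1, 11), Mul(Rational(-1, 11), Mul(-5, -5))), Rational(-183, 404)), 2) = Pow(Add(Add(Rational(-1, 11), Mul(Rational(-1, 11), 25)), Rational(-183, 404)), 2) = Pow(Add(Add(Rational(-1, 11), Rational(-25, 11)), Rational(-183, 404)), 2) = Pow(Add(Rational(-26, 11), Rational(-183, 404)), 2) = Pow(Rational(-12517, 4444), 2) = Rational(156675289, 19749136)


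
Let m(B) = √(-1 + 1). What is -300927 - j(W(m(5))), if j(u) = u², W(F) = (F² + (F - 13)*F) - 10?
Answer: -301027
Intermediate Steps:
m(B) = 0 (m(B) = √0 = 0)
W(F) = -10 + F² + F*(-13 + F) (W(F) = (F² + (-13 + F)*F) - 10 = (F² + F*(-13 + F)) - 10 = -10 + F² + F*(-13 + F))
-300927 - j(W(m(5))) = -300927 - (-10 - 13*0 + 2*0²)² = -300927 - (-10 + 0 + 2*0)² = -300927 - (-10 + 0 + 0)² = -300927 - 1*(-10)² = -300927 - 1*100 = -300927 - 100 = -301027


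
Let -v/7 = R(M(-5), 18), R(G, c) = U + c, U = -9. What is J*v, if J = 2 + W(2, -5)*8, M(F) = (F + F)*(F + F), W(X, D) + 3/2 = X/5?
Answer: 2142/5 ≈ 428.40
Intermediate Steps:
W(X, D) = -3/2 + X/5
M(F) = 4*F² (M(F) = (2*F)*(2*F) = 4*F²)
R(G, c) = -9 + c
v = -63 (v = -7*(-9 + 18) = -7*9 = -63)
J = -34/5 (J = 2 + (-3/2 + (⅕)*2)*8 = 2 + (-3/2 + ⅖)*8 = 2 - 11/10*8 = 2 - 44/5 = -34/5 ≈ -6.8000)
J*v = -34/5*(-63) = 2142/5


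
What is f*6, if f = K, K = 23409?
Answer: 140454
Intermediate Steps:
f = 23409
f*6 = 23409*6 = 140454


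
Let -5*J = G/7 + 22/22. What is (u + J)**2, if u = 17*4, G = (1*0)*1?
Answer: 114921/25 ≈ 4596.8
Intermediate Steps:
G = 0 (G = 0*1 = 0)
J = -1/5 (J = -(0/7 + 22/22)/5 = -(0*(1/7) + 22*(1/22))/5 = -(0 + 1)/5 = -1/5*1 = -1/5 ≈ -0.20000)
u = 68
(u + J)**2 = (68 - 1/5)**2 = (339/5)**2 = 114921/25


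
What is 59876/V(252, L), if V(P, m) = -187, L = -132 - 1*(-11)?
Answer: -59876/187 ≈ -320.19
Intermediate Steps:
L = -121 (L = -132 + 11 = -121)
59876/V(252, L) = 59876/(-187) = 59876*(-1/187) = -59876/187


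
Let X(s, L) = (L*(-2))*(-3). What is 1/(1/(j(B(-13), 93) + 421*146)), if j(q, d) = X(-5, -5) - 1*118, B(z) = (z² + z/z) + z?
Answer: 61318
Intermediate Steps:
B(z) = 1 + z + z² (B(z) = (z² + 1) + z = (1 + z²) + z = 1 + z + z²)
X(s, L) = 6*L (X(s, L) = -2*L*(-3) = 6*L)
j(q, d) = -148 (j(q, d) = 6*(-5) - 1*118 = -30 - 118 = -148)
1/(1/(j(B(-13), 93) + 421*146)) = 1/(1/(-148 + 421*146)) = 1/(1/(-148 + 61466)) = 1/(1/61318) = 61318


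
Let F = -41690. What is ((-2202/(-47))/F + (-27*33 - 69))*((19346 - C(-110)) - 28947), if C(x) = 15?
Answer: 9044112449616/979715 ≈ 9.2314e+6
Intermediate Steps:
((-2202/(-47))/F + (-27*33 - 69))*((19346 - C(-110)) - 28947) = (-2202/(-47)/(-41690) + (-27*33 - 69))*((19346 - 1*15) - 28947) = (-2202*(-1)/47*(-1/41690) + (-891 - 69))*((19346 - 15) - 28947) = (-367*(-6/47)*(-1/41690) - 960)*(19331 - 28947) = ((2202/47)*(-1/41690) - 960)*(-9616) = (-1101/979715 - 960)*(-9616) = -940527501/979715*(-9616) = 9044112449616/979715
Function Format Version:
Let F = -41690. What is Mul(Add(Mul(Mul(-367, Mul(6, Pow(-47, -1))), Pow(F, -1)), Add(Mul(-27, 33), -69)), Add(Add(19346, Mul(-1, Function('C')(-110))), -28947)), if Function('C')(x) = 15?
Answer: Rational(9044112449616, 979715) ≈ 9.2314e+6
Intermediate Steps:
Mul(Add(Mul(Mul(-367, Mul(6, Pow(-47, -1))), Pow(F, -1)), Add(Mul(-27, 33), -69)), Add(Add(19346, Mul(-1, Function('C')(-110))), -28947)) = Mul(Add(Mul(Mul(-367, Mul(6, Pow(-47, -1))), Pow(-41690, -1)), Add(Mul(-27, 33), -69)), Add(Add(19346, Mul(-1, 15)), -28947)) = Mul(Add(Mul(Mul(-367, Mul(6, Rational(-1, 47))), Rational(-1, 41690)), Add(-891, -69)), Add(Add(19346, -15), -28947)) = Mul(Add(Mul(Mul(-367, Rational(-6, 47)), Rational(-1, 41690)), -960), Add(19331, -28947)) = Mul(Add(Mul(Rational(2202, 47), Rational(-1, 41690)), -960), -9616) = Mul(Add(Rational(-1101, 979715), -960), -9616) = Mul(Rational(-940527501, 979715), -9616) = Rational(9044112449616, 979715)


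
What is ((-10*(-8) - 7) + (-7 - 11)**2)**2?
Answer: 157609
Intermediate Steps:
((-10*(-8) - 7) + (-7 - 11)**2)**2 = ((80 - 7) + (-18)**2)**2 = (73 + 324)**2 = 397**2 = 157609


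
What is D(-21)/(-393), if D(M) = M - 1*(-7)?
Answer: 14/393 ≈ 0.035623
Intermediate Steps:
D(M) = 7 + M (D(M) = M + 7 = 7 + M)
D(-21)/(-393) = (7 - 21)/(-393) = -14*(-1/393) = 14/393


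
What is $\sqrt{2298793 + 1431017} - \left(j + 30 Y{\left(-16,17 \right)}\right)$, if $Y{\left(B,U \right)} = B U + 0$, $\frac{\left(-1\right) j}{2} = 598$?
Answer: $9356 + \sqrt{3729810} \approx 11287.0$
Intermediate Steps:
$j = -1196$ ($j = \left(-2\right) 598 = -1196$)
$Y{\left(B,U \right)} = B U$
$\sqrt{2298793 + 1431017} - \left(j + 30 Y{\left(-16,17 \right)}\right) = \sqrt{2298793 + 1431017} - \left(-1196 + 30 \left(\left(-16\right) 17\right)\right) = \sqrt{3729810} - \left(-1196 + 30 \left(-272\right)\right) = \sqrt{3729810} - \left(-1196 - 8160\right) = \sqrt{3729810} - -9356 = \sqrt{3729810} + 9356 = 9356 + \sqrt{3729810}$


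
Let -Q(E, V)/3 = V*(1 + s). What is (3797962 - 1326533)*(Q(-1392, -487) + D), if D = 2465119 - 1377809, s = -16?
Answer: 2633048099455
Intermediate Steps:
D = 1087310
Q(E, V) = 45*V (Q(E, V) = -3*V*(1 - 16) = -3*V*(-15) = -(-45)*V = 45*V)
(3797962 - 1326533)*(Q(-1392, -487) + D) = (3797962 - 1326533)*(45*(-487) + 1087310) = 2471429*(-21915 + 1087310) = 2471429*1065395 = 2633048099455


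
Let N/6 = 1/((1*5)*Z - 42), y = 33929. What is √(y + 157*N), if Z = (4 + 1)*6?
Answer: √1221758/6 ≈ 184.22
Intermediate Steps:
Z = 30 (Z = 5*6 = 30)
N = 1/18 (N = 6/((1*5)*30 - 42) = 6/(5*30 - 42) = 6/(150 - 42) = 6/108 = 6*(1/108) = 1/18 ≈ 0.055556)
√(y + 157*N) = √(33929 + 157*(1/18)) = √(33929 + 157/18) = √(610879/18) = √1221758/6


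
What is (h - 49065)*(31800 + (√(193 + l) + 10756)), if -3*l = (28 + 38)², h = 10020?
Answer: -1661599020 - 39045*I*√1259 ≈ -1.6616e+9 - 1.3854e+6*I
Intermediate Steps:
l = -1452 (l = -(28 + 38)²/3 = -⅓*66² = -⅓*4356 = -1452)
(h - 49065)*(31800 + (√(193 + l) + 10756)) = (10020 - 49065)*(31800 + (√(193 - 1452) + 10756)) = -39045*(31800 + (√(-1259) + 10756)) = -39045*(31800 + (I*√1259 + 10756)) = -39045*(31800 + (10756 + I*√1259)) = -39045*(42556 + I*√1259) = -1661599020 - 39045*I*√1259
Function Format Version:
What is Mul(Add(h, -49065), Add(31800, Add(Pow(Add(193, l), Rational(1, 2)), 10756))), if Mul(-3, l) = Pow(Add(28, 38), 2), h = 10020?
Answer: Add(-1661599020, Mul(-39045, I, Pow(1259, Rational(1, 2)))) ≈ Add(-1.6616e+9, Mul(-1.3854e+6, I))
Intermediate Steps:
l = -1452 (l = Mul(Rational(-1, 3), Pow(Add(28, 38), 2)) = Mul(Rational(-1, 3), Pow(66, 2)) = Mul(Rational(-1, 3), 4356) = -1452)
Mul(Add(h, -49065), Add(31800, Add(Pow(Add(193, l), Rational(1, 2)), 10756))) = Mul(Add(10020, -49065), Add(31800, Add(Pow(Add(193, -1452), Rational(1, 2)), 10756))) = Mul(-39045, Add(31800, Add(Pow(-1259, Rational(1, 2)), 10756))) = Mul(-39045, Add(31800, Add(Mul(I, Pow(1259, Rational(1, 2))), 10756))) = Mul(-39045, Add(31800, Add(10756, Mul(I, Pow(1259, Rational(1, 2)))))) = Mul(-39045, Add(42556, Mul(I, Pow(1259, Rational(1, 2))))) = Add(-1661599020, Mul(-39045, I, Pow(1259, Rational(1, 2))))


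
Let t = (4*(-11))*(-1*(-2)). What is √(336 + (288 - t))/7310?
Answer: √178/3655 ≈ 0.0036503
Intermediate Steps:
t = -88 (t = -44*2 = -88)
√(336 + (288 - t))/7310 = √(336 + (288 - 1*(-88)))/7310 = √(336 + (288 + 88))*(1/7310) = √(336 + 376)*(1/7310) = √712*(1/7310) = (2*√178)*(1/7310) = √178/3655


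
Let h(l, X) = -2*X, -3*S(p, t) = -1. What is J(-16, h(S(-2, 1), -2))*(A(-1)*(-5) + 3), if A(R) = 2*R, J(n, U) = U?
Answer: 52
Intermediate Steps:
S(p, t) = 1/3 (S(p, t) = -1/3*(-1) = 1/3)
J(-16, h(S(-2, 1), -2))*(A(-1)*(-5) + 3) = (-2*(-2))*((2*(-1))*(-5) + 3) = 4*(-2*(-5) + 3) = 4*(10 + 3) = 4*13 = 52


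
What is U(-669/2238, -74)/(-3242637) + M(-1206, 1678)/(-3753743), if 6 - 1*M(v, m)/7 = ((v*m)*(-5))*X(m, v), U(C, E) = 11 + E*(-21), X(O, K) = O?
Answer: 55055353087123733/1738860848613 ≈ 31662.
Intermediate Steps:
U(C, E) = 11 - 21*E
M(v, m) = 42 + 35*v*m² (M(v, m) = 42 - 7*(v*m)*(-5)*m = 42 - 7*(m*v)*(-5)*m = 42 - 7*(-5*m*v)*m = 42 - (-35)*v*m² = 42 + 35*v*m²)
U(-669/2238, -74)/(-3242637) + M(-1206, 1678)/(-3753743) = (11 - 21*(-74))/(-3242637) + (42 + 35*(-1206)*1678²)/(-3753743) = (11 + 1554)*(-1/3242637) + (42 + 35*(-1206)*2815684)*(-1/3753743) = 1565*(-1/3242637) + (42 - 118850021640)*(-1/3753743) = -1565/3242637 - 118850021598*(-1/3753743) = -1565/3242637 + 16978574514/536249 = 55055353087123733/1738860848613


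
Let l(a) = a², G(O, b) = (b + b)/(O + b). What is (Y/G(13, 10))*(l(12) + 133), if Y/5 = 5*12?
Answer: 95565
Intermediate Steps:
G(O, b) = 2*b/(O + b) (G(O, b) = (2*b)/(O + b) = 2*b/(O + b))
Y = 300 (Y = 5*(5*12) = 5*60 = 300)
(Y/G(13, 10))*(l(12) + 133) = (300/((2*10/(13 + 10))))*(12² + 133) = (300/((2*10/23)))*(144 + 133) = (300/((2*10*(1/23))))*277 = (300/(20/23))*277 = (300*(23/20))*277 = 345*277 = 95565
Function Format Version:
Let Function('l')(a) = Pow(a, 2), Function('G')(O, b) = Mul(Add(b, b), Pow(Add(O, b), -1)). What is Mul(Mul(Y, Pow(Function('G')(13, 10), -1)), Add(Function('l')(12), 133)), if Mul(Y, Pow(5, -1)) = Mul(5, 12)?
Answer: 95565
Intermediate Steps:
Function('G')(O, b) = Mul(2, b, Pow(Add(O, b), -1)) (Function('G')(O, b) = Mul(Mul(2, b), Pow(Add(O, b), -1)) = Mul(2, b, Pow(Add(O, b), -1)))
Y = 300 (Y = Mul(5, Mul(5, 12)) = Mul(5, 60) = 300)
Mul(Mul(Y, Pow(Function('G')(13, 10), -1)), Add(Function('l')(12), 133)) = Mul(Mul(300, Pow(Mul(2, 10, Pow(Add(13, 10), -1)), -1)), Add(Pow(12, 2), 133)) = Mul(Mul(300, Pow(Mul(2, 10, Pow(23, -1)), -1)), Add(144, 133)) = Mul(Mul(300, Pow(Mul(2, 10, Rational(1, 23)), -1)), 277) = Mul(Mul(300, Pow(Rational(20, 23), -1)), 277) = Mul(Mul(300, Rational(23, 20)), 277) = Mul(345, 277) = 95565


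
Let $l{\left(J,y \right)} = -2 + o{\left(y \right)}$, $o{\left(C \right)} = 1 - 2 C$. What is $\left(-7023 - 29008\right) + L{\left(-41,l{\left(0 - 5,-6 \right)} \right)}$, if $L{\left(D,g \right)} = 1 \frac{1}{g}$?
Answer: $- \frac{396340}{11} \approx -36031.0$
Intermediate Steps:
$l{\left(J,y \right)} = -1 - 2 y$ ($l{\left(J,y \right)} = -2 - \left(-1 + 2 y\right) = -1 - 2 y$)
$L{\left(D,g \right)} = \frac{1}{g}$
$\left(-7023 - 29008\right) + L{\left(-41,l{\left(0 - 5,-6 \right)} \right)} = \left(-7023 - 29008\right) + \frac{1}{-1 - -12} = -36031 + \frac{1}{-1 + 12} = -36031 + \frac{1}{11} = - \frac{396340}{11}$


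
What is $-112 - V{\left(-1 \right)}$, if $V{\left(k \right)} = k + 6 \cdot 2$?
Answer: $-123$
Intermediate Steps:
$V{\left(k \right)} = 12 + k$ ($V{\left(k \right)} = k + 12 = 12 + k$)
$-112 - V{\left(-1 \right)} = -112 - \left(12 - 1\right) = -112 - 11 = -123$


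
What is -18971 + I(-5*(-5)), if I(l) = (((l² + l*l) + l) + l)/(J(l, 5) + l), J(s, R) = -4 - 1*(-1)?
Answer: -208031/11 ≈ -18912.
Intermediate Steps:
J(s, R) = -3 (J(s, R) = -4 + 1 = -3)
I(l) = (2*l + 2*l²)/(-3 + l) (I(l) = (((l² + l*l) + l) + l)/(-3 + l) = (((l² + l²) + l) + l)/(-3 + l) = ((2*l² + l) + l)/(-3 + l) = ((l + 2*l²) + l)/(-3 + l) = (2*l + 2*l²)/(-3 + l))
-18971 + I(-5*(-5)) = -18971 + 2*(-5*(-5))*(1 - 5*(-5))/(-3 - 5*(-5)) = -18971 + 2*25*(1 + 25)/(-3 + 25) = -18971 + 2*25*26/22 = -18971 + 2*25*(1/22)*26 = -18971 + 650/11 = -208031/11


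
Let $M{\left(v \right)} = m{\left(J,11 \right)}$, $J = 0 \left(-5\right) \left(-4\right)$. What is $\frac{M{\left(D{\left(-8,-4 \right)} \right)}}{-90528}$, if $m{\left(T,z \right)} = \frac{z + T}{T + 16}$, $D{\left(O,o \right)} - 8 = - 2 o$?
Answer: $- \frac{11}{1448448} \approx -7.5943 \cdot 10^{-6}$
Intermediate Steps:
$D{\left(O,o \right)} = 8 - 2 o$
$J = 0$ ($J = 0 \left(-4\right) = 0$)
$m{\left(T,z \right)} = \frac{T + z}{16 + T}$
$M{\left(v \right)} = \frac{11}{16}$ ($M{\left(v \right)} = \frac{0 + 11}{16 + 0} = \frac{1}{16} \cdot 11 = \frac{11}{16}$)
$\frac{M{\left(D{\left(-8,-4 \right)} \right)}}{-90528} = \frac{11}{16 \left(-90528\right)} = \frac{11}{16} \left(- \frac{1}{90528}\right) = - \frac{11}{1448448}$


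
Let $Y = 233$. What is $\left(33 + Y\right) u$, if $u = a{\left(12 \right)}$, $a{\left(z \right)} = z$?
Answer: $3192$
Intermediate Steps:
$u = 12$
$\left(33 + Y\right) u = \left(33 + 233\right) 12 = 266 \cdot 12 = 3192$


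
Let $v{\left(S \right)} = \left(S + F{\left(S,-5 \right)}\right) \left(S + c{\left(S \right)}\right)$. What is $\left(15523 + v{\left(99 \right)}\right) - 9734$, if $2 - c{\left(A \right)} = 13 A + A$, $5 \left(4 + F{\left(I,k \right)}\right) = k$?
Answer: $-115001$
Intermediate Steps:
$F{\left(I,k \right)} = -4 + \frac{k}{5}$
$c{\left(A \right)} = 2 - 14 A$ ($c{\left(A \right)} = 2 - \left(13 A + A\right) = 2 - 14 A$)
$v{\left(S \right)} = \left(-5 + S\right) \left(2 - 13 S\right)$ ($v{\left(S \right)} = \left(S + \left(-4 + \frac{1}{5} \left(-5\right)\right)\right) \left(S - \left(-2 + 14 S\right)\right) = \left(S - 5\right) \left(2 - 13 S\right) = \left(-5 + S\right) \left(2 - 13 S\right)$)
$\left(15523 + v{\left(99 \right)}\right) - 9734 = \left(15523 - \left(-6623 + 127413\right)\right) - 9734 = \left(15523 - 120790\right) - 9734 = -105267 - 9734 = -115001$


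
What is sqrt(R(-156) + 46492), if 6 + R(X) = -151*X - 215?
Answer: sqrt(69827) ≈ 264.25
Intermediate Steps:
R(X) = -221 - 151*X (R(X) = -6 + (-151*X - 215) = -6 + (-215 - 151*X) = -221 - 151*X)
sqrt(R(-156) + 46492) = sqrt((-221 - 151*(-156)) + 46492) = sqrt((-221 + 23556) + 46492) = sqrt(23335 + 46492) = sqrt(69827)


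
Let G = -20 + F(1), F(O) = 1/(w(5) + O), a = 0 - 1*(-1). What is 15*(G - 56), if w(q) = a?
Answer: -2265/2 ≈ -1132.5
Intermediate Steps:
a = 1 (a = 0 + 1 = 1)
w(q) = 1
F(O) = 1/(1 + O)
G = -39/2 (G = -20 + 1/(1 + 1) = -20 + 1/2 = -20 + ½ = -39/2 ≈ -19.500)
15*(G - 56) = 15*(-39/2 - 56) = 15*(-151/2) = -2265/2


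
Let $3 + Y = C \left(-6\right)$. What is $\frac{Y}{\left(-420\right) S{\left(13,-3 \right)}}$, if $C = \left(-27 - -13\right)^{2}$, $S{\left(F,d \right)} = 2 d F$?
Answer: $- \frac{131}{3640} \approx -0.035989$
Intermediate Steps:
$S{\left(F,d \right)} = 2 F d$
$C = 196$ ($C = \left(-27 + 13\right)^{2} = \left(-14\right)^{2} = 196$)
$Y = -1179$ ($Y = -3 + 196 \left(-6\right) = -3 - 1176 = -1179$)
$\frac{Y}{\left(-420\right) S{\left(13,-3 \right)}} = - \frac{1179}{\left(-420\right) 2 \cdot 13 \left(-3\right)} = - \frac{1179}{\left(-420\right) \left(-78\right)} = - \frac{1179}{32760} = \left(-1179\right) \frac{1}{32760} = - \frac{131}{3640}$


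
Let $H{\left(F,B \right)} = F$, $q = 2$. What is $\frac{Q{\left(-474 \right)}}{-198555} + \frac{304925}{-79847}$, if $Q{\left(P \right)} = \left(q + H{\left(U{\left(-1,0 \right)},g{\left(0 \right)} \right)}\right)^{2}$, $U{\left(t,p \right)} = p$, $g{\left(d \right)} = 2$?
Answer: $- \frac{60544702763}{15854021085} \approx -3.8189$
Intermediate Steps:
$Q{\left(P \right)} = 4$ ($Q{\left(P \right)} = \left(2 + 0\right)^{2} = 2^{2} = 4$)
$\frac{Q{\left(-474 \right)}}{-198555} + \frac{304925}{-79847} = \frac{4}{-198555} + \frac{304925}{-79847} = 4 \left(- \frac{1}{198555}\right) + 304925 \left(- \frac{1}{79847}\right) = - \frac{4}{198555} - \frac{304925}{79847} = - \frac{60544702763}{15854021085}$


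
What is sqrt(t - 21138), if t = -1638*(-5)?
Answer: 2*I*sqrt(3237) ≈ 113.79*I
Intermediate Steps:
t = 8190
sqrt(t - 21138) = sqrt(8190 - 21138) = sqrt(-12948) = 2*I*sqrt(3237)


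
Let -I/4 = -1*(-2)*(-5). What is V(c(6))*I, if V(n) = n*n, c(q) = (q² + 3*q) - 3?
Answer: 104040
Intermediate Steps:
c(q) = -3 + q² + 3*q
V(n) = n²
I = 40 (I = -4*(-1*(-2))*(-5) = -8*(-5) = -4*(-10) = 40)
V(c(6))*I = (-3 + 6² + 3*6)²*40 = (-3 + 36 + 18)²*40 = 51²*40 = 2601*40 = 104040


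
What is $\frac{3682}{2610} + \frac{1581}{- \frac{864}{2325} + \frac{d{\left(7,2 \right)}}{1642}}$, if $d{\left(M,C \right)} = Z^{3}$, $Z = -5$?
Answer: $- \frac{2624482574339}{743551155} \approx -3529.7$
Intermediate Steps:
$d{\left(M,C \right)} = -125$ ($d{\left(M,C \right)} = \left(-5\right)^{3} = -125$)
$\frac{3682}{2610} + \frac{1581}{- \frac{864}{2325} + \frac{d{\left(7,2 \right)}}{1642}} = \frac{3682}{2610} + \frac{1581}{- \frac{864}{2325} - \frac{125}{1642}} = 3682 \cdot \frac{1}{2610} + \frac{1581}{\left(-864\right) \frac{1}{2325} - \frac{125}{1642}} = \frac{1841}{1305} + \frac{1581}{- \frac{288}{775} - \frac{125}{1642}} = \frac{1841}{1305} + \frac{1581}{- \frac{569771}{1272550}} = \frac{1841}{1305} + 1581 \left(- \frac{1272550}{569771}\right) = \frac{1841}{1305} - \frac{2011901550}{569771} = - \frac{2624482574339}{743551155}$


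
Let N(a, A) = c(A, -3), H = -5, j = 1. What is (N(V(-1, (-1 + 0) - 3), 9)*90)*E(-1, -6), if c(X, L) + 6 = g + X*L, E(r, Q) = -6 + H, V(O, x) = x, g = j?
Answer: 31680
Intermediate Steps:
g = 1
E(r, Q) = -11 (E(r, Q) = -6 - 5 = -11)
c(X, L) = -5 + L*X (c(X, L) = -6 + (1 + X*L) = -6 + (1 + L*X) = -5 + L*X)
N(a, A) = -5 - 3*A
(N(V(-1, (-1 + 0) - 3), 9)*90)*E(-1, -6) = ((-5 - 3*9)*90)*(-11) = ((-5 - 27)*90)*(-11) = -32*90*(-11) = -2880*(-11) = 31680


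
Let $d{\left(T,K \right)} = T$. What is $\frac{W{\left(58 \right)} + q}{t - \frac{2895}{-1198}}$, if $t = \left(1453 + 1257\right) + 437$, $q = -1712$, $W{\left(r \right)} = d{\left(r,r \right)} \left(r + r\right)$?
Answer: $\frac{105424}{66193} \approx 1.5927$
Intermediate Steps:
$W{\left(r \right)} = 2 r^{2}$ ($W{\left(r \right)} = r \left(r + r\right) = r 2 r = 2 r^{2}$)
$t = 3147$ ($t = 2710 + 437 = 3147$)
$\frac{W{\left(58 \right)} + q}{t - \frac{2895}{-1198}} = \frac{2 \cdot 58^{2} - 1712}{3147 - \frac{2895}{-1198}} = \frac{2 \cdot 3364 - 1712}{3147 - - \frac{2895}{1198}} = \frac{6728 - 1712}{3147 + \frac{2895}{1198}} = \frac{5016}{\frac{3773001}{1198}} = 5016 \cdot \frac{1198}{3773001} = \frac{105424}{66193}$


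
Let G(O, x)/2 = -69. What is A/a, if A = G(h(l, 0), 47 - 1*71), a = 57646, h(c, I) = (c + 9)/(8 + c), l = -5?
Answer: -69/28823 ≈ -0.0023939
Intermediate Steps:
h(c, I) = (9 + c)/(8 + c)
G(O, x) = -138 (G(O, x) = 2*(-69) = -138)
A = -138
A/a = -138/57646 = -138*1/57646 = -69/28823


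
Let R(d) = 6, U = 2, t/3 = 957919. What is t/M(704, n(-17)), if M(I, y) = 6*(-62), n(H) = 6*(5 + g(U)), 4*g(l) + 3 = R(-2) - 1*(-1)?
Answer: -957919/124 ≈ -7725.2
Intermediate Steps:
t = 2873757 (t = 3*957919 = 2873757)
g(l) = 1 (g(l) = -¾ + (6 - 1*(-1))/4 = -¾ + (6 + 1)/4 = -¾ + (¼)*7 = -¾ + 7/4 = 1)
n(H) = 36 (n(H) = 6*(5 + 1) = 6*6 = 36)
M(I, y) = -372
t/M(704, n(-17)) = 2873757/(-372) = 2873757*(-1/372) = -957919/124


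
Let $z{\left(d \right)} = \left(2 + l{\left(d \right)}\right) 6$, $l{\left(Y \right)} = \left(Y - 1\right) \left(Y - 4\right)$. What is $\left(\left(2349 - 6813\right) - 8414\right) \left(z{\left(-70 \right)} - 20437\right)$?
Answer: $-142932922$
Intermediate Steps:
$l{\left(Y \right)} = \left(-1 + Y\right) \left(-4 + Y\right)$
$z{\left(d \right)} = 36 - 30 d + 6 d^{2}$ ($z{\left(d \right)} = \left(2 + \left(4 + d^{2} - 5 d\right)\right) 6 = \left(6 + d^{2} - 5 d\right) 6 = 36 - 30 d + 6 d^{2}$)
$\left(\left(2349 - 6813\right) - 8414\right) \left(z{\left(-70 \right)} - 20437\right) = \left(\left(2349 - 6813\right) - 8414\right) \left(\left(36 - -2100 + 6 \left(-70\right)^{2}\right) - 20437\right) = \left(\left(2349 - 6813\right) - 8414\right) \left(\left(36 + 2100 + 6 \cdot 4900\right) - 20437\right) = \left(-4464 - 8414\right) \left(\left(36 + 2100 + 29400\right) - 20437\right) = - 12878 \left(31536 - 20437\right) = \left(-12878\right) 11099 = -142932922$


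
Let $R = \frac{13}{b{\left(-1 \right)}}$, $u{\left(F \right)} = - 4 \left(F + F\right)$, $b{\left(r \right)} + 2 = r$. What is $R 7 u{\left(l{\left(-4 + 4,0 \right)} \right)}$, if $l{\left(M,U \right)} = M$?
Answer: $0$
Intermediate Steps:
$b{\left(r \right)} = -2 + r$
$u{\left(F \right)} = - 8 F$ ($u{\left(F \right)} = - 4 \cdot 2 F = - 8 F$)
$R = - \frac{13}{3}$ ($R = \frac{13}{-2 - 1} = \frac{13}{-3} = 13 \left(- \frac{1}{3}\right) = - \frac{13}{3} \approx -4.3333$)
$R 7 u{\left(l{\left(-4 + 4,0 \right)} \right)} = \left(- \frac{13}{3}\right) 7 \left(- 8 \left(-4 + 4\right)\right) = - \frac{91 \left(\left(-8\right) 0\right)}{3} = \left(- \frac{91}{3}\right) 0 = 0$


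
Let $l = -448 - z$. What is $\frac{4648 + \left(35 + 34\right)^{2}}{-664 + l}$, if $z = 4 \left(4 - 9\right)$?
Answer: $- \frac{9409}{1092} \approx -8.6163$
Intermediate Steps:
$z = -20$ ($z = 4 \left(-5\right) = -20$)
$l = -428$ ($l = -448 - -20 = -448 + 20 = -428$)
$\frac{4648 + \left(35 + 34\right)^{2}}{-664 + l} = \frac{4648 + \left(35 + 34\right)^{2}}{-664 - 428} = \frac{4648 + 69^{2}}{-1092} = \left(4648 + 4761\right) \left(- \frac{1}{1092}\right) = 9409 \left(- \frac{1}{1092}\right) = - \frac{9409}{1092}$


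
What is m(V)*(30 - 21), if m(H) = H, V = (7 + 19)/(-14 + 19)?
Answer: 234/5 ≈ 46.800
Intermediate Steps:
V = 26/5 ≈ 5.2000
m(V)*(30 - 21) = 26*(30 - 21)/5 = (26/5)*9 = 234/5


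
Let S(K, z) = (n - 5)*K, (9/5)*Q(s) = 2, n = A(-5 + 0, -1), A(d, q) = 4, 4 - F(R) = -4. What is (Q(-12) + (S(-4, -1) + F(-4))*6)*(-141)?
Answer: -30926/3 ≈ -10309.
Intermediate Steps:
F(R) = 8 (F(R) = 4 - 1*(-4) = 4 + 4 = 8)
n = 4
Q(s) = 10/9 (Q(s) = (5/9)*2 = 10/9)
S(K, z) = -K (S(K, z) = (4 - 5)*K = -K)
(Q(-12) + (S(-4, -1) + F(-4))*6)*(-141) = (10/9 + (-1*(-4) + 8)*6)*(-141) = (10/9 + (4 + 8)*6)*(-141) = (10/9 + 12*6)*(-141) = (10/9 + 72)*(-141) = (658/9)*(-141) = -30926/3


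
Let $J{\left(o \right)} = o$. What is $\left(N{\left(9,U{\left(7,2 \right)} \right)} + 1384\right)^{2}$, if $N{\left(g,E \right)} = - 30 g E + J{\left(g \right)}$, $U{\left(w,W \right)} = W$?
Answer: $727609$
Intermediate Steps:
$N{\left(g,E \right)} = g - 30 E g$ ($N{\left(g,E \right)} = - 30 g E + g = - 30 E g + g = g - 30 E g$)
$\left(N{\left(9,U{\left(7,2 \right)} \right)} + 1384\right)^{2} = \left(9 \left(1 - 60\right) + 1384\right)^{2} = \left(9 \left(-59\right) + 1384\right)^{2} = \left(-531 + 1384\right)^{2} = 853^{2} = 727609$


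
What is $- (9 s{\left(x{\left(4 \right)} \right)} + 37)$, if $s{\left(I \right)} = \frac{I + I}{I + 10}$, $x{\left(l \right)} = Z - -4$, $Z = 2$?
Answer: $- \frac{175}{4} \approx -43.75$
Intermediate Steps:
$x{\left(l \right)} = 6$ ($x{\left(l \right)} = 2 - -4 = 2 + 4 = 6$)
$s{\left(I \right)} = \frac{2 I}{10 + I}$
$- (9 s{\left(x{\left(4 \right)} \right)} + 37) = - (9 \cdot 2 \cdot 6 \frac{1}{10 + 6} + 37) = - (9 \cdot 2 \cdot 6 \cdot \frac{1}{16} + 37) = - (9 \cdot \frac{3}{4} + 37) = - (\frac{27}{4} + 37) = \left(-1\right) \frac{175}{4} = - \frac{175}{4}$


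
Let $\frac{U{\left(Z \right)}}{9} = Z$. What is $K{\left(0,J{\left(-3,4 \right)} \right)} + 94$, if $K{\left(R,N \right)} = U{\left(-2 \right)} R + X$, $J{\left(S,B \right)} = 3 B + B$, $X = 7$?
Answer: $101$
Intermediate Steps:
$J{\left(S,B \right)} = 4 B$
$U{\left(Z \right)} = 9 Z$
$K{\left(R,N \right)} = 7 - 18 R$ ($K{\left(R,N \right)} = 9 \left(-2\right) R + 7 = - 18 R + 7 = 7 - 18 R$)
$K{\left(0,J{\left(-3,4 \right)} \right)} + 94 = \left(7 - 0\right) + 94 = \left(7 + 0\right) + 94 = 7 + 94 = 101$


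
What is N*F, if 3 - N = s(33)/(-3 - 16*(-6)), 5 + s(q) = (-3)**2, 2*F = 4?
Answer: 550/93 ≈ 5.9140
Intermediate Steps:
F = 2 (F = (1/2)*4 = 2)
s(q) = 4 (s(q) = -5 + (-3)**2 = -5 + 9 = 4)
N = 275/93 (N = 3 - 4/(-3 - 16*(-6)) = 3 - 4/(-3 + 96) = 3 - 4/93 = 275/93 ≈ 2.9570)
N*F = (275/93)*2 = 550/93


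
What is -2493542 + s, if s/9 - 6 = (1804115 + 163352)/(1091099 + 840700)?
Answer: -1605633305903/643933 ≈ -2.4935e+6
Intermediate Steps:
s = 40674783/643933 (s = 54 + 9*((1804115 + 163352)/(1091099 + 840700)) = 54 + 9*(1967467/1931799) = 54 + 5902401/643933 = 40674783/643933 ≈ 63.166)
-2493542 + s = -2493542 + 40674783/643933 = -1605633305903/643933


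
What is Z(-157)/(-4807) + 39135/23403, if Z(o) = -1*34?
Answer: 62972549/37499407 ≈ 1.6793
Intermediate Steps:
Z(o) = -34
Z(-157)/(-4807) + 39135/23403 = -34/(-4807) + 39135/23403 = -34*(-1/4807) + 39135*(1/23403) = 34/4807 + 13045/7801 = 62972549/37499407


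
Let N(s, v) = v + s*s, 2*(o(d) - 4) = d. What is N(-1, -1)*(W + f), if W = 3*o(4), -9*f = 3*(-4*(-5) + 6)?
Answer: 0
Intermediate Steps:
o(d) = 4 + d/2
N(s, v) = v + s²
f = -26/3 (f = -(-4*(-5) + 6)/3 = -(20 + 6)/3 = -26/3 ≈ -8.6667)
W = 18 (W = 3*(4 + (½)*4) = 3*(4 + 2) = 3*6 = 18)
N(-1, -1)*(W + f) = (-1 + (-1)²)*(18 - 26/3) = (-1 + 1)*(28/3) = 0*(28/3) = 0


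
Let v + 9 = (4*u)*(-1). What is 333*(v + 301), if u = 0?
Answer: 97236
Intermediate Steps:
v = -9 (v = -9 + (4*0)*(-1) = -9 + 0*(-1) = -9 + 0 = -9)
333*(v + 301) = 333*(-9 + 301) = 333*292 = 97236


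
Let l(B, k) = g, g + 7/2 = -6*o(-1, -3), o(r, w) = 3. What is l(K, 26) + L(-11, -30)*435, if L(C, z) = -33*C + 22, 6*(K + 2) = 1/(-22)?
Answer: 334907/2 ≈ 1.6745e+5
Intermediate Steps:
K = -265/132 (K = -2 + (⅙)/(-22) = -2 + (⅙)*(-1/22) = -2 - 1/132 = -265/132 ≈ -2.0076)
g = -43/2 (g = -7/2 - 6*3 = -7/2 - 18 = -43/2 ≈ -21.500)
l(B, k) = -43/2
L(C, z) = 22 - 33*C
l(K, 26) + L(-11, -30)*435 = -43/2 + (22 - 33*(-11))*435 = -43/2 + (22 + 363)*435 = -43/2 + 385*435 = -43/2 + 167475 = 334907/2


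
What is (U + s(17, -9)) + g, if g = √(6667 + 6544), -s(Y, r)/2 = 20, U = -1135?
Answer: -1175 + √13211 ≈ -1060.1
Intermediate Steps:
s(Y, r) = -40 (s(Y, r) = -2*20 = -40)
g = √13211 ≈ 114.94
(U + s(17, -9)) + g = (-1135 - 40) + √13211 = -1175 + √13211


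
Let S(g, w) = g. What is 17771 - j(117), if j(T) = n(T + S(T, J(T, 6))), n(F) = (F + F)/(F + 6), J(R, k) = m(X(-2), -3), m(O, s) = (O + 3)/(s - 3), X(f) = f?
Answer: 355381/20 ≈ 17769.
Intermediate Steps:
m(O, s) = (3 + O)/(-3 + s)
J(R, k) = -⅙ (J(R, k) = (3 - 2)/(-3 - 3) = 1/(-6) = -⅙*1 = -⅙)
n(F) = 2*F/(6 + F) (n(F) = (2*F)/(6 + F) = 2*F/(6 + F))
j(T) = 4*T/(6 + 2*T) (j(T) = 2*(T + T)/(6 + (T + T)) = 2*(2*T)/(6 + 2*T) = 4*T/(6 + 2*T))
17771 - j(117) = 17771 - 2*117/(3 + 117) = 17771 - 2*117/120 = 17771 - 1*39/20 = 17771 - 39/20 = 355381/20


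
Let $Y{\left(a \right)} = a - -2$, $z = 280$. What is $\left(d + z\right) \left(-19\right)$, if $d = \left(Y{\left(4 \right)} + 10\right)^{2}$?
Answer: $-10184$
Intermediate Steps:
$Y{\left(a \right)} = 2 + a$ ($Y{\left(a \right)} = a + 2 = 2 + a$)
$d = 256$ ($d = \left(\left(2 + 4\right) + 10\right)^{2} = \left(6 + 10\right)^{2} = 16^{2} = 256$)
$\left(d + z\right) \left(-19\right) = \left(256 + 280\right) \left(-19\right) = 536 \left(-19\right) = -10184$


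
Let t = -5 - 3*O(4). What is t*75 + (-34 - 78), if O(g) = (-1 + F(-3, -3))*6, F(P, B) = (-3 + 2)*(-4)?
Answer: -4537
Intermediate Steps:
F(P, B) = 4 (F(P, B) = -1*(-4) = 4)
O(g) = 18 (O(g) = (-1 + 4)*6 = 3*6 = 18)
t = -59 (t = -5 - 3*18 = -5 - 54 = -59)
t*75 + (-34 - 78) = -59*75 + (-34 - 78) = -4425 - 112 = -4537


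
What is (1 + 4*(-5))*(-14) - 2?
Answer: 264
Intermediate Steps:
(1 + 4*(-5))*(-14) - 2 = (1 - 20)*(-14) - 2 = -19*(-14) - 2 = 266 - 2 = 264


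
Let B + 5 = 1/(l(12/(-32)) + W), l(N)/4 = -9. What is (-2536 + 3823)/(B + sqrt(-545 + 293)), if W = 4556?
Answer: -14607089640/628797289 - 17529283200*I*sqrt(7)/628797289 ≈ -23.23 - 73.757*I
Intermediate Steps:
l(N) = -36 (l(N) = 4*(-9) = -36)
B = -22599/4520 (B = -5 + 1/(-36 + 4556) = -5 + 1/4520 = -22599/4520 ≈ -4.9998)
(-2536 + 3823)/(B + sqrt(-545 + 293)) = (-2536 + 3823)/(-22599/4520 + sqrt(-545 + 293)) = 1287/(-22599/4520 + sqrt(-252)) = 1287/(-22599/4520 + 6*I*sqrt(7))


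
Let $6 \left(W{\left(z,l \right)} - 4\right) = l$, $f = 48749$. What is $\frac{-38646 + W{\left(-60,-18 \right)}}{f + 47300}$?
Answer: $- \frac{38645}{96049} \approx -0.40235$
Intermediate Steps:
$W{\left(z,l \right)} = 4 + \frac{l}{6}$
$\frac{-38646 + W{\left(-60,-18 \right)}}{f + 47300} = \frac{-38646 + \left(4 + \frac{1}{6} \left(-18\right)\right)}{48749 + 47300} = \frac{-38646 + \left(4 - 3\right)}{96049} = \left(-38646 + 1\right) \frac{1}{96049} = \left(-38645\right) \frac{1}{96049} = - \frac{38645}{96049}$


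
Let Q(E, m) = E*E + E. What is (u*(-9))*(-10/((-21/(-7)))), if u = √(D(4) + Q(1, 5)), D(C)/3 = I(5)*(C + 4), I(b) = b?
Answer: 30*√122 ≈ 331.36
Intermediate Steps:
Q(E, m) = E + E² (Q(E, m) = E² + E = E + E²)
D(C) = 60 + 15*C (D(C) = 3*(5*(C + 4)) = 3*(5*(4 + C)) = 3*(20 + 5*C) = 60 + 15*C)
u = √122 (u = √((60 + 15*4) + 1*(1 + 1)) = √((60 + 60) + 1*2) = √(120 + 2) = √122 ≈ 11.045)
(u*(-9))*(-10/((-21/(-7)))) = (√122*(-9))*(-10/((-21/(-7)))) = (-9*√122)*(-10/((-21*(-⅐)))) = (-9*√122)*(-10/3) = (-9*√122)*(-10*⅓) = -9*√122*(-10/3) = 30*√122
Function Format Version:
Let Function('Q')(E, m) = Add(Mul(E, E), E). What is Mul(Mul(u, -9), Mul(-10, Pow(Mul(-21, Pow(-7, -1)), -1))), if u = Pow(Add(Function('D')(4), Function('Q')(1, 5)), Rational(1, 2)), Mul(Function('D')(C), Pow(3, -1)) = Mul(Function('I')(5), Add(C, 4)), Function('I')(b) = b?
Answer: Mul(30, Pow(122, Rational(1, 2))) ≈ 331.36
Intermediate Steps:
Function('Q')(E, m) = Add(E, Pow(E, 2)) (Function('Q')(E, m) = Add(Pow(E, 2), E) = Add(E, Pow(E, 2)))
Function('D')(C) = Add(60, Mul(15, C)) (Function('D')(C) = Mul(3, Mul(5, Add(C, 4))) = Mul(3, Mul(5, Add(4, C))) = Mul(3, Add(20, Mul(5, C))) = Add(60, Mul(15, C)))
u = Pow(122, Rational(1, 2)) (u = Pow(Add(Add(60, Mul(15, 4)), Mul(1, Add(1, 1))), Rational(1, 2)) = Pow(Add(Add(60, 60), Mul(1, 2)), Rational(1, 2)) = Pow(Add(120, 2), Rational(1, 2)) = Pow(122, Rational(1, 2)) ≈ 11.045)
Mul(Mul(u, -9), Mul(-10, Pow(Mul(-21, Pow(-7, -1)), -1))) = Mul(Mul(Pow(122, Rational(1, 2)), -9), Mul(-10, Pow(Mul(-21, Pow(-7, -1)), -1))) = Mul(Mul(-9, Pow(122, Rational(1, 2))), Mul(-10, Pow(Mul(-21, Rational(-1, 7)), -1))) = Mul(Mul(-9, Pow(122, Rational(1, 2))), Mul(-10, Pow(3, -1))) = Mul(Mul(-9, Pow(122, Rational(1, 2))), Mul(-10, Rational(1, 3))) = Mul(Mul(-9, Pow(122, Rational(1, 2))), Rational(-10, 3)) = Mul(30, Pow(122, Rational(1, 2)))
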